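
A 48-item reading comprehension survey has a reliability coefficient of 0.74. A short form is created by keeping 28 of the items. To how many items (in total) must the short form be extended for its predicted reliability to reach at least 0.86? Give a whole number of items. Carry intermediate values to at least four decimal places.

Short-form reliability: n = 28/48 = 0.5833; r_28 = n·r/(1+(n−1)r) ≈ 0.6241
Then solve for n' with r_old = 0.6241, r_target = 0.86: n' = 0.86(1 − 0.6241)/[0.6241(1 − 0.86)] = 3.6999
Total items = 3.6999 × 28 = 103.60, rounded up to 104.

104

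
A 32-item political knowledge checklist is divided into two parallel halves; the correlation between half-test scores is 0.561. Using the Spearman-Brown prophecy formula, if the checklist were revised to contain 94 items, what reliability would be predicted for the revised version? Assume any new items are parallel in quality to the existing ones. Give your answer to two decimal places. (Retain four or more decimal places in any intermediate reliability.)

0.88

Full-test reliability from the split-half r: r_full = 2(0.561)/(1 + 0.561) = 0.7188
Then adjust to 94 items: n = 94/32 = 2.9375
r_new = n·r_full / (1 + (n − 1)·r_full) = 2.1115 / 2.3927 ≈ 0.8825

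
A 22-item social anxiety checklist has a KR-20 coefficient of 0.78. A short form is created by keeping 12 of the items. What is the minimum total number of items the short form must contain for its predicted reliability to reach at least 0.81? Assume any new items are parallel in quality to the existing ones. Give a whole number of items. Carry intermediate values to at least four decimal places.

27

First, r for the 12-item form: n = 12/22 = 0.5455, so r_12 = 0.5455·0.78/(1 + (0.5455 − 1)·0.78) = 0.6592
Then solve for n' with r_old = 0.6592, r_target = 0.81: n' = 0.81(1 − 0.6592)/[0.6592(1 − 0.81)] = 2.2040
Total items = 2.2040 × 12 = 26.45, rounded up to 27.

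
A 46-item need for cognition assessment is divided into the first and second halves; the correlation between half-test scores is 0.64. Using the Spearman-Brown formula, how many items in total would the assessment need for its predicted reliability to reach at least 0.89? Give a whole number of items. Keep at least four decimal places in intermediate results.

r_full = 2(0.64)/(1 + 0.64) = 0.7805
Solve Spearman-Brown for n: n = 0.89(1 − 0.7805) / [0.7805(1 − 0.89)] = 2.2754
Required items = 2.2754 × 46 = 104.67, so 105 items.

105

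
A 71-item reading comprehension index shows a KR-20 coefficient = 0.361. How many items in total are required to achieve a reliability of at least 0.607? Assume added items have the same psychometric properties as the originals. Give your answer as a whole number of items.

Spearman-Brown solved for the length factor n:
n = r_target (1 − r_old) / [ r_old (1 − r_target) ]
n = [0.607 × 0.639] / [0.361 × 0.393]
n = 0.387873 / 0.141873 ≈ 2.7339
2.7339 × 71 = 194.11 → 195 items

195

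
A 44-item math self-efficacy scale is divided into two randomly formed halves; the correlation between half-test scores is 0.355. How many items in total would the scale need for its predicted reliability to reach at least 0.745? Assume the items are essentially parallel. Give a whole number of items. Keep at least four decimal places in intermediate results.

117

Corrected full-test reliability: r_full = 2 × 0.355 / (1 + 0.355) ≈ 0.5240
n = r_tgt(1 − r_full) / [r_full(1 − r_tgt)] = 0.745 × 0.4760 / (0.5240 × 0.255) ≈ 2.6539
Items = 2.6539 × 44 ≈ 116.77 → 117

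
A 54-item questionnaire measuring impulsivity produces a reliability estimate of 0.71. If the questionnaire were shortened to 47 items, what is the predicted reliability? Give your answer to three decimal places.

0.681

Length ratio n = 47/54 = 0.8704
By Spearman-Brown, r_new = n r / (1 + (n − 1) r).
r_new = 0.8704·0.71 / [1 + (0.8704 − 1)·0.71]
     = 0.6180 / 0.9080 = 0.6806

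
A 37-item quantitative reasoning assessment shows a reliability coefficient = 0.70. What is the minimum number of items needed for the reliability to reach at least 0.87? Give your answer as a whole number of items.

107

Spearman-Brown solved for the length factor n:
n = r_target (1 − r_old) / [ r_old (1 − r_target) ]
n = 0.87 × (1 − 0.70) / [ 0.70 × (1 − 0.87) ]
  = 0.2610 / 0.0910 = 2.8681
Items needed = n × 37 = 2.8681 × 37 ≈ 106.12 → round up to 107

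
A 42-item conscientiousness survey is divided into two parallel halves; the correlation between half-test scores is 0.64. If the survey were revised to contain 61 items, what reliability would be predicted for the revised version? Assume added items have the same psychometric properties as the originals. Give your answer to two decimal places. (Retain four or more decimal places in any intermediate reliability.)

0.84

Full-test reliability from the split-half r: r_full = 2(0.64)/(1 + 0.64) = 0.7805
Then adjust to 61 items: n = 61/42 = 1.4524
r_new = n·r_full / (1 + (n − 1)·r_full) = 1.1336 / 1.3531 ≈ 0.8378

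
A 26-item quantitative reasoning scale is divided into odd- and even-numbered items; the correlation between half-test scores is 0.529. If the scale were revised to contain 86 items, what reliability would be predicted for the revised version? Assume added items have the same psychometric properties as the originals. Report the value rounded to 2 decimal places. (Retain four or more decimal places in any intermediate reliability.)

0.88

Full-test reliability from the split-half r: r_full = 2(0.529)/(1 + 0.529) = 0.6920
Length factor from 26 to 86 items: n = 86/26 = 3.3077
r_new = n·r_full / (1 + (n − 1)·r_full) = 2.2889 / 2.5969 ≈ 0.8814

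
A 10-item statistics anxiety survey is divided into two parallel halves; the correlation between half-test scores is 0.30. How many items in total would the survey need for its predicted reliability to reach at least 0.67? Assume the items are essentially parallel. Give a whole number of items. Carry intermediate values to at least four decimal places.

r_full = 2(0.30)/(1 + 0.30) = 0.4615
Solve Spearman-Brown for n: n = 0.67(1 − 0.4615) / [0.4615(1 − 0.67)] = 2.3691
Items = 2.3691 × 10 ≈ 23.69 → 24

24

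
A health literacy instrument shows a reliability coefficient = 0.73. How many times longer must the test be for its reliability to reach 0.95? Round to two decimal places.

Invert Spearman-Brown to solve for n:
n = r*(1 − r) / [ r (1 − r*) ]
n = 0.95(1 − 0.73) / [0.73(1 − 0.95)]
n = 0.2565 / 0.0365 ≈ 7.0274

7.03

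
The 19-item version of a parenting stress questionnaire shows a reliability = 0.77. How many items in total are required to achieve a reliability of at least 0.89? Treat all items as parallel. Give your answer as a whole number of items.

Rearranging the Spearman-Brown formula for n,
n = r*(1 − r) / [ r (1 − r*) ]
n = [0.89 × 0.23] / [0.77 × 0.11]
  = 0.2047 / 0.0847 = 2.4168
So the test needs 2.4168 × 19 ≈ 45.92 items; rounding up, 46.

46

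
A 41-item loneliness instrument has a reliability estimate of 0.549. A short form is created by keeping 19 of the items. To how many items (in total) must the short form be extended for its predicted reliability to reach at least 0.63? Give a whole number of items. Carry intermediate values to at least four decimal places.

First, r for the 19-item form: n = 19/41 = 0.4634, so r_19 = 0.4634·0.549/(1 + (0.4634 − 1)·0.549) = 0.3607
Length factor from the short form to reach 0.63: n' = 0.63(1 − 0.3607) / [0.3607(1 − 0.63)] ≈ 3.0178
Items = 3.0178 × 19 ≈ 57.34 → 58

58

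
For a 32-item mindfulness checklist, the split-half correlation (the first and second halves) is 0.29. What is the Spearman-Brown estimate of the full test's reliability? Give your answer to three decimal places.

The full test is twice the length of either half (n = 2).
r_full = 2(0.29) / (1 + 0.29)
       = 0.5800 / 1.2900 = 0.4496

0.450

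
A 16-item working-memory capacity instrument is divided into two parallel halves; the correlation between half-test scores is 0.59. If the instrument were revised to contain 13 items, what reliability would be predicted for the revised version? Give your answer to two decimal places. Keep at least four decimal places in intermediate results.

0.70

Spearman-Brown correction (n = 2): r_full = 2·0.59/(1 + 0.59) = 0.7421
Length factor from 16 to 13 items: n = 13/16 = 0.8125
r_new = n·r_full / (1 + (n − 1)·r_full) = 0.6030 / 0.8609 ≈ 0.7004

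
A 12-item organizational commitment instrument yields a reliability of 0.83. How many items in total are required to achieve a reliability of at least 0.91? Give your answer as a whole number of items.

25

n = 0.91 × (1 − 0.83) / [ 0.83 × (1 − 0.91) ]
n = 0.1547 / 0.0747 ≈ 2.0710
Items needed = n × 12 = 2.0710 × 12 ≈ 24.85 → round up to 25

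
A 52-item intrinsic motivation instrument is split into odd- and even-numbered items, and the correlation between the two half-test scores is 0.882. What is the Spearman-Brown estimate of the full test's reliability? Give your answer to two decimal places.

Each half is half the length of the full test, so the full test is n = 2 times a half.
r_full = 2r_hh / (1 + r_hh) = 2 × 0.882 / (1 + 0.882)
       = 1.7640 / 1.8820 = 0.9373

0.94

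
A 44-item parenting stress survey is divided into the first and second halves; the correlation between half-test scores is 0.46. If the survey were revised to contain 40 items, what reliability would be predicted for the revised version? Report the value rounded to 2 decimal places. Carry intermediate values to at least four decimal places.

Full-test reliability from the split-half r: r_full = 2(0.46)/(1 + 0.46) = 0.6301
Length factor from 44 to 40 items: n = 40/44 = 0.9091
r_new = n·r_full / (1 + (n − 1)·r_full) = 0.5728 / 0.9427 ≈ 0.6076

0.61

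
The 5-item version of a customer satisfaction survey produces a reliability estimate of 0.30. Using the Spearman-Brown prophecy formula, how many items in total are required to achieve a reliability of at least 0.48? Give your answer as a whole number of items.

Rearranging the Spearman-Brown formula for n,
n = r*(1 − r) / [ r (1 − r*) ]
n = 0.48 × (1 − 0.30) / [ 0.30 × (1 − 0.48) ]
  = 0.3360 / 0.1560 = 2.1538
So the test needs 2.1538 × 5 ≈ 10.77 items; rounding up, 11.

11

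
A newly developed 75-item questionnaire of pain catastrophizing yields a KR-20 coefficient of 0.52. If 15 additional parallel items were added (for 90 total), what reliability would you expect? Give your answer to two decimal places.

0.57

n = 90/75 = 1.2
By Spearman-Brown, r_new = n r / (1 + (n − 1) r).
r_new = (1.2 × 0.52) / (1 + (1.2 − 1) × 0.52)
     = 0.6240 / 1.1040 = 0.5652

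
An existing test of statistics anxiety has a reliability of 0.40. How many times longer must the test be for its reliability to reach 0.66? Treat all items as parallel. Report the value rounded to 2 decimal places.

Invert Spearman-Brown to solve for n:
n = r_target (1 − r_old) / [ r_old (1 − r_target) ]
n = [0.66 × 0.60] / [0.40 × 0.34]
  = 0.3960 / 0.1360 = 2.9118

2.91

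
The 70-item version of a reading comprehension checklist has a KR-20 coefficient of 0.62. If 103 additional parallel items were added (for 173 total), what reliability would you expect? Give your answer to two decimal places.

0.80

n = 173/70 = 2.4714
By Spearman-Brown, r_new = n r / (1 + (n − 1) r).
r_new = 2.4714·0.62 / [1 + (2.4714 − 1)·0.62]
r_new = 1.5323 / 1.9123 ≈ 0.8013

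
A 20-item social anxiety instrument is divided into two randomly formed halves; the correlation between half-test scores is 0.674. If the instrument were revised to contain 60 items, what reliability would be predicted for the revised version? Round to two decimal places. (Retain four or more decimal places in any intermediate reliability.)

First correct the split-half correlation to full-test reliability: r_full = 2 × 0.674 / (1 + 0.674) ≈ 0.8053
Length factor from 20 to 60 items: n = 60/20 = 3.0000
r_new = n·r_full / (1 + (n − 1)·r_full) = 2.4159 / 2.6106 ≈ 0.9254

0.93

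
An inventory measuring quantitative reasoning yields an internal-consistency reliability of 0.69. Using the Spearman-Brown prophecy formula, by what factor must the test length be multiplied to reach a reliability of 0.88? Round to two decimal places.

3.29

Rearranging the Spearman-Brown formula for n,
n = r_target (1 − r_old) / [ r_old (1 − r_target) ]
n = 0.88 × (1 − 0.69) / [ 0.69 × (1 − 0.88) ]
n = 0.2728 / 0.0828 ≈ 3.2947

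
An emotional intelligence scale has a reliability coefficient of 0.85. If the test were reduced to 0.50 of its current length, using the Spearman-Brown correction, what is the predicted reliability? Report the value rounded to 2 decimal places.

0.74

Spearman-Brown: r_new = n·r / (1 + (n − 1)·r)
r_new = (0.5 × 0.85) / (1 + (0.5 − 1) × 0.85)
     = 0.4250 / 0.5750 = 0.7391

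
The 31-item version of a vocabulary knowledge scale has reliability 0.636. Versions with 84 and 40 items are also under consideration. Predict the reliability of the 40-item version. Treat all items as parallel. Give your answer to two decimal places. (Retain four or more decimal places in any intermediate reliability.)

The 84-item form is not needed; work directly from the 31-item form with n = 40/31 = 1.2903.
r_{40} = n·r / (1 + (n − 1)·r) = 0.8206 / 1.1846 ≈ 0.6927

0.69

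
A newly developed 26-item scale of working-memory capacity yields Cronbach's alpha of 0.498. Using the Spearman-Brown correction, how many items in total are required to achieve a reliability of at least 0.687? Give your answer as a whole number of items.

58

Rearranging the Spearman-Brown formula for n,
n = r*(1 − r) / [ r (1 − r*) ]
n = 0.687 × (1 − 0.498) / [ 0.498 × (1 − 0.687) ]
n = 0.344874 / 0.155874 ≈ 2.2125
Items needed = n × 26 = 2.2125 × 26 ≈ 57.52 → round up to 58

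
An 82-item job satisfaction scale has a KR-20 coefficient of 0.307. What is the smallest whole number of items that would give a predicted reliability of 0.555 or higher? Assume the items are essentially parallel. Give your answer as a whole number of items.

Invert Spearman-Brown to solve for n:
n = r_target (1 − r_old) / [ r_old (1 − r_target) ]
n = 0.555(1 − 0.307) / [0.307(1 − 0.555)]
  = 0.384615 / 0.136615 = 2.8153
2.8153 × 82 = 230.85 → 231 items

231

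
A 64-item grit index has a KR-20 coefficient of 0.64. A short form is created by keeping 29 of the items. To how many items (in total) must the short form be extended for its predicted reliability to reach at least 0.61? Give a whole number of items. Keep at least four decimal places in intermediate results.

First, r for the 29-item form: n = 29/64 = 0.4531, so r_29 = 0.4531·0.64/(1 + (0.4531 − 1)·0.64) = 0.4461
Length factor from the short form to reach 0.61: n' = 0.61(1 − 0.4461) / [0.4461(1 − 0.61)] ≈ 1.9421
Items = 1.9421 × 29 ≈ 56.32 → 57

57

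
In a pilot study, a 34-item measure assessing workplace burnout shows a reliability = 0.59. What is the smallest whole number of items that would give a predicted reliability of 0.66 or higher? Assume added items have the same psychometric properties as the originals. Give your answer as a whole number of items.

46

n = [0.66 × 0.41] / [0.59 × 0.34]
  = 0.2706 / 0.2006 = 1.3490
Items needed = n × 34 = 1.3490 × 34 ≈ 45.87 → round up to 46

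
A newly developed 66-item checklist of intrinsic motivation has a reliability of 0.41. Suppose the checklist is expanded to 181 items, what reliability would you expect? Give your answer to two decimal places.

0.66

n = 181/66 = 2.7424
Spearman-Brown: r_new = n·r / (1 + (n − 1)·r)
r_new = (2.7424 × 0.41) / (1 + (2.7424 − 1) × 0.41)
     = 1.1244 / 1.7144 = 0.6559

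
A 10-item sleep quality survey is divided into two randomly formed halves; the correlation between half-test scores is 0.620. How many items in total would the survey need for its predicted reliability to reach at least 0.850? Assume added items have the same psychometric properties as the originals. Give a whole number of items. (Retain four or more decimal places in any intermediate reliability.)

r_full = 2(0.620)/(1 + 0.620) = 0.7654
Solve Spearman-Brown for n: n = 0.850(1 − 0.7654) / [0.7654(1 − 0.850)] = 1.7369
Items = 1.7369 × 10 ≈ 17.37 → 18

18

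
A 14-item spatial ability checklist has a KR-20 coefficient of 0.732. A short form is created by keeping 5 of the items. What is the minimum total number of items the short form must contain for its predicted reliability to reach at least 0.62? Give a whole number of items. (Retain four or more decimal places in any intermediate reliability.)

9

First, r for the 5-item form: n = 5/14 = 0.3571, so r_5 = 0.3571·0.732/(1 + (0.3571 − 1)·0.732) = 0.4938
Length factor from the short form to reach 0.62: n' = 0.62(1 − 0.4938) / [0.4938(1 − 0.62)] ≈ 1.6726
Items = 1.6726 × 5 ≈ 8.36 → 9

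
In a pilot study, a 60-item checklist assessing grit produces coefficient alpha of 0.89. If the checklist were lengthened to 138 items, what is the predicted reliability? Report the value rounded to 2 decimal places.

0.95

n = 138/60 = 2.3
Apply the Spearman-Brown prophecy formula, r' = nr / [1 + (n − 1)r]:
r_new = (2.3 × 0.89) / (1 + (2.3 − 1) × 0.89)
r_new = 2.0470 / 2.1570 ≈ 0.9490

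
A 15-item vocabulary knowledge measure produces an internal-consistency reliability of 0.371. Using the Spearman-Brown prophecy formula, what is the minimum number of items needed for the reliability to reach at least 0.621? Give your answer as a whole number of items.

n = 0.621 × (1 − 0.371) / [ 0.371 × (1 − 0.621) ]
n = 0.390609 / 0.140609 ≈ 2.7780
So the test needs 2.7780 × 15 ≈ 41.67 items; rounding up, 42.

42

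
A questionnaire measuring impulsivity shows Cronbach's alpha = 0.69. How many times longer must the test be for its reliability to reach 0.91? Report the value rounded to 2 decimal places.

n = 0.91(1 − 0.69) / [0.69(1 − 0.91)]
  = 0.2821 / 0.0621 = 4.5427

4.54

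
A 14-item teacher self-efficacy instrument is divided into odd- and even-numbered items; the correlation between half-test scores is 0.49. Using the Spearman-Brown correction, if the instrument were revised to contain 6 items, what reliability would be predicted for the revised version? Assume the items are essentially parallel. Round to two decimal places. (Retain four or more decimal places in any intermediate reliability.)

0.45

Full-test reliability from the split-half r: r_full = 2(0.49)/(1 + 0.49) = 0.6577
Then adjust to 6 items: n = 6/14 = 0.4286
r_new = n·r_full / (1 + (n − 1)·r_full) = 0.2819 / 0.6242 ≈ 0.4516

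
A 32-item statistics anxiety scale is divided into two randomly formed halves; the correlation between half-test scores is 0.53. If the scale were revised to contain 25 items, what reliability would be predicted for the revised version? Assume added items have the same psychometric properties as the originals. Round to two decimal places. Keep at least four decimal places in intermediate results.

First correct the split-half correlation to full-test reliability: r_full = 2 × 0.53 / (1 + 0.53) ≈ 0.6928
Then adjust to 25 items: n = 25/32 = 0.7812
r_new = n·r_full / (1 + (n − 1)·r_full) = 0.5412 / 0.8484 ≈ 0.6379

0.64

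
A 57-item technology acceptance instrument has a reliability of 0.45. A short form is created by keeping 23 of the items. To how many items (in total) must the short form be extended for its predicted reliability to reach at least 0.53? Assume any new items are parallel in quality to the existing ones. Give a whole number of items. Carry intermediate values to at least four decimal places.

79

Short-form reliability: n = 23/57 = 0.4035; r_23 = n·r/(1+(n−1)r) ≈ 0.2482
Length factor from the short form to reach 0.53: n' = 0.53(1 − 0.2482) / [0.2482(1 − 0.53)] ≈ 3.4157
Items = 3.4157 × 23 ≈ 78.56 → 79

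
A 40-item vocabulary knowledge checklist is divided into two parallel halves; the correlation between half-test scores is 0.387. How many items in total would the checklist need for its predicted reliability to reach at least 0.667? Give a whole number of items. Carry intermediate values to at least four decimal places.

Corrected full-test reliability: r_full = 2 × 0.387 / (1 + 0.387) ≈ 0.5580
Solve Spearman-Brown for n: n = 0.667(1 − 0.5580) / [0.5580(1 − 0.667)] = 1.5866
Required items = 1.5866 × 40 = 63.46, so 64 items.

64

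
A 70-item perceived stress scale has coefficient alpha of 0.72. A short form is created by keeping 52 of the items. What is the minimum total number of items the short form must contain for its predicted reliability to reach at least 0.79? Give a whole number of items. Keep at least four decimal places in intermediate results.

103

Short-form reliability: n = 52/70 = 0.7429; r_52 = n·r/(1+(n−1)r) ≈ 0.6564
Length factor from the short form to reach 0.79: n' = 0.79(1 − 0.6564) / [0.6564(1 − 0.79)] ≈ 1.9692
Total items = 1.9692 × 52 = 102.40, rounded up to 103.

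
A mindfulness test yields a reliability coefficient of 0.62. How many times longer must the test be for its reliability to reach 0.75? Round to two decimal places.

1.84

n = 0.75(1 − 0.62) / [0.62(1 − 0.75)]
n = 0.2850 / 0.1550 ≈ 1.8387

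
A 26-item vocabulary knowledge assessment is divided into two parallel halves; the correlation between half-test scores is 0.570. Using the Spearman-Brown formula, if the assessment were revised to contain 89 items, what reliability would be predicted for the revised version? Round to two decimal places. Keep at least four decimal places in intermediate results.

0.90

First correct the split-half correlation to full-test reliability: r_full = 2 × 0.570 / (1 + 0.570) ≈ 0.7261
Then adjust to 89 items: n = 89/26 = 3.4231
r_new = n·r_full / (1 + (n − 1)·r_full) = 2.4855 / 2.7594 ≈ 0.9007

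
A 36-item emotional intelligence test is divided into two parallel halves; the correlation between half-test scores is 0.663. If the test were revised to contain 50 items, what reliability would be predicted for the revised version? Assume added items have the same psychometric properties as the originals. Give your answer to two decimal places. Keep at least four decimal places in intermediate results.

0.85

First correct the split-half correlation to full-test reliability: r_full = 2 × 0.663 / (1 + 0.663) ≈ 0.7974
Length factor from 36 to 50 items: n = 50/36 = 1.3889
r_new = n·r_full / (1 + (n − 1)·r_full) = 1.1075 / 1.3101 ≈ 0.8454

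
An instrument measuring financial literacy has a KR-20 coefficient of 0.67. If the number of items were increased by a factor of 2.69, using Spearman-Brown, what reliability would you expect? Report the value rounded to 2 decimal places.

r_new = (2.69 × 0.67) / (1 + (2.69 − 1) × 0.67)
     = 1.8023 / 2.1323 = 0.8452

0.85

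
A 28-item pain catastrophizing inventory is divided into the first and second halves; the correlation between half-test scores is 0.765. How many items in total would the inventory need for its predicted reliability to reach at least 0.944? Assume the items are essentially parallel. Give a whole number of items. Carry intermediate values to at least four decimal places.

r_full = 2(0.765)/(1 + 0.765) = 0.8669
n = r_tgt(1 − r_full) / [r_full(1 − r_tgt)] = 0.944 × 0.1331 / (0.8669 × 0.056) ≈ 2.5882
Items = 2.5882 × 28 ≈ 72.47 → 73

73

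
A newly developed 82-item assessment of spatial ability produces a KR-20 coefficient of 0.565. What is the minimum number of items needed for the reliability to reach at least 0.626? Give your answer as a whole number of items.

Spearman-Brown solved for the length factor n:
n = r*(1 − r) / [ r (1 − r*) ]
n = [0.626 × 0.435] / [0.565 × 0.374]
n = 0.272310 / 0.211310 ≈ 1.2887
1.2887 × 82 = 105.67 → 106 items

106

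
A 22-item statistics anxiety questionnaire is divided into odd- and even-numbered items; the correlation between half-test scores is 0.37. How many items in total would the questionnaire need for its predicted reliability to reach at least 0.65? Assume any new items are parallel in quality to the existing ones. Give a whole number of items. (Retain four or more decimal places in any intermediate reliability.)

r_full = 2(0.37)/(1 + 0.37) = 0.5401
n = r_tgt(1 − r_full) / [r_full(1 − r_tgt)] = 0.65 × 0.4599 / (0.5401 × 0.35) ≈ 1.5814
Items = 1.5814 × 22 ≈ 34.79 → 35

35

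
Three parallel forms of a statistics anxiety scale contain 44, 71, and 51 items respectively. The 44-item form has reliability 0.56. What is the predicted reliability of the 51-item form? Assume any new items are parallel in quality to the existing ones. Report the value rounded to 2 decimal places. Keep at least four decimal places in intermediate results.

0.60

Only the ratio of lengths matters: n = 51/44 = 1.1591
r_{51} = n·r / (1 + (n − 1)·r) = 0.6491 / 1.0891 ≈ 0.5960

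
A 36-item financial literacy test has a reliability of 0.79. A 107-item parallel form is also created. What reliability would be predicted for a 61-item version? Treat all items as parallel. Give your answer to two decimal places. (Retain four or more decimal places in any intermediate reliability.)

0.86

The 107-item form is not needed; work directly from the 36-item form with n = 61/36 = 1.6944.
r_{61} = n·r / (1 + (n − 1)·r) = 1.3386 / 1.5486 ≈ 0.8644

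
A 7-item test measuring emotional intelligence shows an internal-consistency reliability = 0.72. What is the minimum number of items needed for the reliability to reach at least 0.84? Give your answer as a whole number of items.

15

Spearman-Brown solved for the length factor n:
n = r_target (1 − r_old) / [ r_old (1 − r_target) ]
n = [0.84 × 0.28] / [0.72 × 0.16]
n = 0.2352 / 0.1152 ≈ 2.0417
2.0417 × 7 = 14.29 → 15 items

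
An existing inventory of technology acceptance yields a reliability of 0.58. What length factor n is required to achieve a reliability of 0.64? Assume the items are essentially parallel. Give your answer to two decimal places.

Rearranging the Spearman-Brown formula for n,
n = r*(1 − r) / [ r (1 − r*) ]
n = [0.64 × 0.42] / [0.58 × 0.36]
  = 0.2688 / 0.2088 = 1.2874

1.29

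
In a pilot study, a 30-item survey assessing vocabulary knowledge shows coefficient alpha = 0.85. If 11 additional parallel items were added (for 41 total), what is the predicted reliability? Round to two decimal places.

0.89

n = 41/30 = 1.3667
r_new = (1.3667 × 0.85) / (1 + (1.3667 − 1) × 0.85)
r_new = 1.1617 / 1.3117 ≈ 0.8856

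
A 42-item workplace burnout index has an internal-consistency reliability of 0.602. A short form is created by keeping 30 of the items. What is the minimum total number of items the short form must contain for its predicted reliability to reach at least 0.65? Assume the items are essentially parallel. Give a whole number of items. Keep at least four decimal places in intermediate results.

52

Short-form reliability: n = 30/42 = 0.7143; r_30 = n·r/(1+(n−1)r) ≈ 0.5193
Length factor from the short form to reach 0.65: n' = 0.65(1 − 0.5193) / [0.5193(1 − 0.65)] ≈ 1.7191
Total items = 1.7191 × 30 = 51.57, rounded up to 52.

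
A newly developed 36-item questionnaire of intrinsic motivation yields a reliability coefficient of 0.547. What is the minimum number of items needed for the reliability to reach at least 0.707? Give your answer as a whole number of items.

72

Spearman-Brown solved for the length factor n:
n = r_target (1 − r_old) / [ r_old (1 − r_target) ]
n = 0.707(1 − 0.547) / [0.547(1 − 0.707)]
n = 0.320271 / 0.160271 ≈ 1.9983
So the test needs 1.9983 × 36 ≈ 71.94 items; rounding up, 72.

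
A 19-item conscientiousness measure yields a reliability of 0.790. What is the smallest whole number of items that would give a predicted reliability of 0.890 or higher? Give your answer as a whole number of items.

Invert Spearman-Brown to solve for n:
n = r*(1 − r) / [ r (1 − r*) ]
n = 0.890(1 − 0.790) / [0.790(1 − 0.890)]
  = 0.186900 / 0.086900 = 2.1507
2.1507 × 19 = 40.86 → 41 items

41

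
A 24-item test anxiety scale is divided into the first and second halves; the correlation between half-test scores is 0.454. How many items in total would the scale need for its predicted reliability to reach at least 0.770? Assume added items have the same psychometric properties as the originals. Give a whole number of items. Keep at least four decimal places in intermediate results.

r_full = 2(0.454)/(1 + 0.454) = 0.6245
Solve Spearman-Brown for n: n = 0.770(1 − 0.6245) / [0.6245(1 − 0.770)] = 2.0130
Items = 2.0130 × 24 ≈ 48.31 → 49

49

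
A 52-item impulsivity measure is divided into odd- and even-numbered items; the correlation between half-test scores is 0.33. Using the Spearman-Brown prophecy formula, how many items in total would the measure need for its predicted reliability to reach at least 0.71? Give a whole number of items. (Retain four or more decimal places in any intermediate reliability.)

r_full = 2(0.33)/(1 + 0.33) = 0.4962
Solve Spearman-Brown for n: n = 0.71(1 − 0.4962) / [0.4962(1 − 0.71)] = 2.4858
Items = 2.4858 × 52 ≈ 129.26 → 130

130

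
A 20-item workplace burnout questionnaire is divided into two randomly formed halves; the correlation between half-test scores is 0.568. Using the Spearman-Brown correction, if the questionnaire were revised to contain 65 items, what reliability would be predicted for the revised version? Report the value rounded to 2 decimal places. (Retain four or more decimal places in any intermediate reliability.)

0.90

Full-test reliability from the split-half r: r_full = 2(0.568)/(1 + 0.568) = 0.7245
Then adjust to 65 items: n = 65/20 = 3.2500
r_new = n·r_full / (1 + (n − 1)·r_full) = 2.3546 / 2.6301 ≈ 0.8953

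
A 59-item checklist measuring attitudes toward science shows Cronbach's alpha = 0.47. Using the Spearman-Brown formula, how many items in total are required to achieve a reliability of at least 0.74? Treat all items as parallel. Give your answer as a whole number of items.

Spearman-Brown solved for the length factor n:
n = r_target (1 − r_old) / [ r_old (1 − r_target) ]
n = 0.74 × (1 − 0.47) / [ 0.47 × (1 − 0.74) ]
n = 0.3922 / 0.1222 ≈ 3.2095
3.2095 × 59 = 189.36 → 190 items

190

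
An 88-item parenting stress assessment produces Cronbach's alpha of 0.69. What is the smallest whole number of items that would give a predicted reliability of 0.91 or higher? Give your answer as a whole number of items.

n = [0.91 × 0.31] / [0.69 × 0.09]
  = 0.2821 / 0.0621 = 4.5427
So the test needs 4.5427 × 88 ≈ 399.76 items; rounding up, 400.

400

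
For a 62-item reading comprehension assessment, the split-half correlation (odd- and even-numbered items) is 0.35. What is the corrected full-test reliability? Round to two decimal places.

0.52

The full test is twice the length of either half (n = 2).
r_full = 2(0.35) / (1 + 0.35)
       = 0.7000 / 1.3500 = 0.5185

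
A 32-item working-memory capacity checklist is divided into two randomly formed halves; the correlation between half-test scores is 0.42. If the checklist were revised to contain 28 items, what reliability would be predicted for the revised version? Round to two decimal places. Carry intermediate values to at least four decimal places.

Spearman-Brown correction (n = 2): r_full = 2·0.42/(1 + 0.42) = 0.5915
Length factor from 32 to 28 items: n = 28/32 = 0.8750
r_new = n·r_full / (1 + (n − 1)·r_full) = 0.5176 / 0.9261 ≈ 0.5589

0.56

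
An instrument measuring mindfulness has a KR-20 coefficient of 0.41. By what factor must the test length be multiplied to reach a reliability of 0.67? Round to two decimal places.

2.92

Spearman-Brown solved for the length factor n:
n = r*(1 − r) / [ r (1 − r*) ]
n = 0.67(1 − 0.41) / [0.41(1 − 0.67)]
n = 0.3953 / 0.1353 ≈ 2.9217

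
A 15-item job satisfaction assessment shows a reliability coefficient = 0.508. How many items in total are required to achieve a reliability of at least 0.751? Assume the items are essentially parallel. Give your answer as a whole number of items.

44

Rearranging the Spearman-Brown formula for n,
n = r_target (1 − r_old) / [ r_old (1 − r_target) ]
n = [0.751 × 0.492] / [0.508 × 0.249]
  = 0.369492 / 0.126492 = 2.9211
So the test needs 2.9211 × 15 ≈ 43.82 items; rounding up, 44.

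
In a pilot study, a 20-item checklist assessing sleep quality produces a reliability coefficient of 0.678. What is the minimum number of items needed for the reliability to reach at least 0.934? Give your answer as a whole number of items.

135

Invert Spearman-Brown to solve for n:
n = r_target (1 − r_old) / [ r_old (1 − r_target) ]
n = [0.934 × 0.322] / [0.678 × 0.066]
n = 0.300748 / 0.044748 ≈ 6.7209
Items needed = n × 20 = 6.7209 × 20 ≈ 134.42 → round up to 135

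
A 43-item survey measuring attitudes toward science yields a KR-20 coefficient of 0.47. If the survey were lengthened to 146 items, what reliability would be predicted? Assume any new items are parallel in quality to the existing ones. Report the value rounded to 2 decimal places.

Length ratio n = 146/43 = 3.3953
r_new = 3.3953·0.47 / [1 + (3.3953 − 1)·0.47]
r_new = 1.5958 / 2.1258 ≈ 0.7507

0.75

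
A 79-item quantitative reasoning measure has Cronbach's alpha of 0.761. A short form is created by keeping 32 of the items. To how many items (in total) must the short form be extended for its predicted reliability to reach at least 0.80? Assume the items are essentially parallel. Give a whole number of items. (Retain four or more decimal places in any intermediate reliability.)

First, r for the 32-item form: n = 32/79 = 0.4051, so r_32 = 0.4051·0.761/(1 + (0.4051 − 1)·0.761) = 0.5633
Length factor from the short form to reach 0.80: n' = 0.80(1 − 0.5633) / [0.5633(1 − 0.80)] ≈ 3.1010
Items = 3.1010 × 32 ≈ 99.23 → 100

100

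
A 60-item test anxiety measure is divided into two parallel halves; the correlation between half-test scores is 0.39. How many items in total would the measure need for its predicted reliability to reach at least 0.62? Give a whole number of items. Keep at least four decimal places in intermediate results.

Corrected full-test reliability: r_full = 2 × 0.39 / (1 + 0.39) ≈ 0.5612
n = r_tgt(1 − r_full) / [r_full(1 − r_tgt)] = 0.62 × 0.4388 / (0.5612 × 0.38) ≈ 1.2757
Items = 1.2757 × 60 ≈ 76.54 → 77

77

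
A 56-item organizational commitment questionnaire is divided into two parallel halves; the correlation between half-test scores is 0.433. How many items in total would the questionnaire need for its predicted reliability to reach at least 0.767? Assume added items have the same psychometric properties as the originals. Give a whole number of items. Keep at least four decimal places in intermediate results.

r_full = 2(0.433)/(1 + 0.433) = 0.6043
n = r_tgt(1 − r_full) / [r_full(1 − r_tgt)] = 0.767 × 0.3957 / (0.6043 × 0.233) ≈ 2.1555
Required items = 2.1555 × 56 = 120.71, so 121 items.

121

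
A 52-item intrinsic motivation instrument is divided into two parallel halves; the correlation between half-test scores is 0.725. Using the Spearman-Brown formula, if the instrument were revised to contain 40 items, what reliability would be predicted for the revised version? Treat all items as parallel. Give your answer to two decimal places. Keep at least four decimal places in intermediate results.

0.80

Spearman-Brown correction (n = 2): r_full = 2·0.725/(1 + 0.725) = 0.8406
Length factor from 52 to 40 items: n = 40/52 = 0.7692
r_new = n·r_full / (1 + (n − 1)·r_full) = 0.6466 / 0.8060 ≈ 0.8022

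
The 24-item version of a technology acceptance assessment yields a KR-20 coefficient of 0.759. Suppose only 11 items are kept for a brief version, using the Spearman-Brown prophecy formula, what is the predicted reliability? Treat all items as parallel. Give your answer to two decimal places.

0.59

n = 11/24 = 0.4583
r_new = 0.4583·0.759 / [1 + (0.4583 − 1)·0.759]
r_new = 0.3478 / 0.5888 ≈ 0.5907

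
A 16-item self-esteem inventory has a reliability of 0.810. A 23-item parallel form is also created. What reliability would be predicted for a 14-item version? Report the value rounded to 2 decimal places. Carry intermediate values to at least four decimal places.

Only the ratio of lengths matters: n = 14/16 = 0.8750
r_{14} = n·r / (1 + (n − 1)·r) = 0.7087 / 0.8987 ≈ 0.7886

0.79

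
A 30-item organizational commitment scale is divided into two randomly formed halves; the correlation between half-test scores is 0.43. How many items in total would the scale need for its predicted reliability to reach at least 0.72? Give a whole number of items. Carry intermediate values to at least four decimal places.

52

Corrected full-test reliability: r_full = 2 × 0.43 / (1 + 0.43) ≈ 0.6014
Solve Spearman-Brown for n: n = 0.72(1 − 0.6014) / [0.6014(1 − 0.72)] = 1.7043
Required items = 1.7043 × 30 = 51.13, so 52 items.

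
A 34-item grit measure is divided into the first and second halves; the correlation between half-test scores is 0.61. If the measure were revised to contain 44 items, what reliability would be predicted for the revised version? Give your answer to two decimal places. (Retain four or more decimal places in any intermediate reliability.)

Spearman-Brown correction (n = 2): r_full = 2·0.61/(1 + 0.61) = 0.7578
Then adjust to 44 items: n = 44/34 = 1.2941
r_new = n·r_full / (1 + (n − 1)·r_full) = 0.9807 / 1.2229 ≈ 0.8019

0.80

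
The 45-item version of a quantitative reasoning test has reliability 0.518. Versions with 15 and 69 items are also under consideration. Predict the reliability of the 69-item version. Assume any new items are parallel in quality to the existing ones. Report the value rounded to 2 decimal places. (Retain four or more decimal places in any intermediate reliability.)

The 15-item form is not needed; work directly from the 45-item form with n = 69/45 = 1.5333.
r_{69} = n·r / (1 + (n − 1)·r) = 0.7942 / 1.2762 ≈ 0.6223

0.62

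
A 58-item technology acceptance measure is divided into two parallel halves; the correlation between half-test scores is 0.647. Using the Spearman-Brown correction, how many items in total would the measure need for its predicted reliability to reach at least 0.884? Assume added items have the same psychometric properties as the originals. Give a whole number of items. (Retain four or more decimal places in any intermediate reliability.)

r_full = 2(0.647)/(1 + 0.647) = 0.7857
n = r_tgt(1 − r_full) / [r_full(1 − r_tgt)] = 0.884 × 0.2143 / (0.7857 × 0.116) ≈ 2.0785
Items = 2.0785 × 58 ≈ 120.55 → 121

121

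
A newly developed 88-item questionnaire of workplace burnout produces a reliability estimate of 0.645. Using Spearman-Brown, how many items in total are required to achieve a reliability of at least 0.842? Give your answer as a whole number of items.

Invert Spearman-Brown to solve for n:
n = r*(1 − r) / [ r (1 − r*) ]
n = 0.842 × (1 − 0.645) / [ 0.645 × (1 − 0.842) ]
n = 0.298910 / 0.101910 ≈ 2.9331
So the test needs 2.9331 × 88 ≈ 258.11 items; rounding up, 259.

259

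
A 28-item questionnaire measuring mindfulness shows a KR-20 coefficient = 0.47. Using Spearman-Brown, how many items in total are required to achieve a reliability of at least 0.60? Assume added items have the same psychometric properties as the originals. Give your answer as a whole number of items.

48

Invert Spearman-Brown to solve for n:
n = r_target (1 − r_old) / [ r_old (1 − r_target) ]
n = 0.60(1 − 0.47) / [0.47(1 − 0.60)]
n = 0.3180 / 0.1880 ≈ 1.6915
So the test needs 1.6915 × 28 ≈ 47.36 items; rounding up, 48.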